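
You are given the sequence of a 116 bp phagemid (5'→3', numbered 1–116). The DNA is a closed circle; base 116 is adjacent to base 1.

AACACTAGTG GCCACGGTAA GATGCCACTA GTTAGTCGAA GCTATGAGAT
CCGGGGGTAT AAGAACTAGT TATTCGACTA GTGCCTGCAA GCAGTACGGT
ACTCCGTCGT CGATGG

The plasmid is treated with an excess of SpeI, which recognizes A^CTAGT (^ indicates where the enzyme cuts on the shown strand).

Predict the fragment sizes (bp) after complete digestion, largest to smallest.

43, 38, 23, 12 bp

SpeI sites (ACTAGT) start at positions 4, 27, 65, 77.
SpeI cuts after the first base of each site, so after positions 4, 27, 65, 77.
Circular molecule, 4 cuts → 4 fragments:
  5–27 → 23 bp
  28–65 → 38 bp
  66–77 → 12 bp
  78–116 then 1–4 → 39 + 4 = 43 bp
Sorted largest to smallest: 43, 38, 23, 12 bp.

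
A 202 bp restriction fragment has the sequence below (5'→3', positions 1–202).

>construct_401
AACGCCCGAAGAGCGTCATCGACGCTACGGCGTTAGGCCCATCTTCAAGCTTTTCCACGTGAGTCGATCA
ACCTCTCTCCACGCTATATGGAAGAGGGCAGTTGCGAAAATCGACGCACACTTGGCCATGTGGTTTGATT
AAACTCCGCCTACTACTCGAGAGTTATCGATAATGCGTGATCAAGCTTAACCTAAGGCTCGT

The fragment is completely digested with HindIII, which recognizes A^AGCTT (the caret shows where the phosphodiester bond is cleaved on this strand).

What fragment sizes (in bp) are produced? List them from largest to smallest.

136, 47, 19 bp

HindIII sites (AAGCTT) start at positions 47, 183.
HindIII cuts after the first base of each site, so after positions 47, 183.
Linear molecule, 2 cuts → 3 fragments:
  1–47 → 47 bp
  48–183 → 136 bp
  184–202 → 19 bp
Sorted largest to smallest: 136, 47, 19 bp.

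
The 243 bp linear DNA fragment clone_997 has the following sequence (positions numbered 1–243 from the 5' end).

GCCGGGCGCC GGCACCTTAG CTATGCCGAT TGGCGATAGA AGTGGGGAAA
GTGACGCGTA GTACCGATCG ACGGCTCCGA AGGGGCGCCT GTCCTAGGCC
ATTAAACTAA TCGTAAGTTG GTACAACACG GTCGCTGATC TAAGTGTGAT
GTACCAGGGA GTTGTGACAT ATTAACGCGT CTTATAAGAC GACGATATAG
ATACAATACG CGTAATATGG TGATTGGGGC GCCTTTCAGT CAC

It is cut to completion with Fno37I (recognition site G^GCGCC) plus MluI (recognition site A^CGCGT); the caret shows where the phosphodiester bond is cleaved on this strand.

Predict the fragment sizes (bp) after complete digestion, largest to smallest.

91, 49, 33, 30, 20, 15, 5 bp

Fno37I sites (GGCGCC) start at positions 5, 84, 228.
Fno37I cuts after the first base of each site, so after positions 5, 84, 228.
MluI sites (ACGCGT) start at positions 54, 175, 208.
MluI cuts after the first base of each site, so after positions 54, 175, 208.
Combined cut positions: 5, 54, 84, 175, 208, 228.
Linear molecule, 6 cuts → 7 fragments:
  1–5 → 5 bp
  6–54 → 49 bp
  55–84 → 30 bp
  85–175 → 91 bp
  176–208 → 33 bp
  209–228 → 20 bp
  229–243 → 15 bp
Sorted largest to smallest: 91, 49, 33, 30, 20, 15, 5 bp.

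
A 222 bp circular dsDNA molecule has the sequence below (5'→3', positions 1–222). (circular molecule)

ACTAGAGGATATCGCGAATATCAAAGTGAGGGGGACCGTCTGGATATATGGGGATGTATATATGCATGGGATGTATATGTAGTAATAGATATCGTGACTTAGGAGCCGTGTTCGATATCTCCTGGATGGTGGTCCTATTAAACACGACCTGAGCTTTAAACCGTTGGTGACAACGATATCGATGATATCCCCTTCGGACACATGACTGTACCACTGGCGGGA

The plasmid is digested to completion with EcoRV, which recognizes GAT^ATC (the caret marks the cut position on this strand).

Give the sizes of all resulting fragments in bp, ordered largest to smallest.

EcoRV sites (GATATC) start at positions 8, 88, 114, 175, 184.
EcoRV cuts after base 3 of each site, so after positions 10, 90, 116, 177, 186.
Circular molecule, 5 cuts → 5 fragments:
  11–90 → 80 bp
  91–116 → 26 bp
  117–177 → 61 bp
  178–186 → 9 bp
  187–222 then 1–10 → 36 + 10 = 46 bp
Sorted largest to smallest: 80, 61, 46, 26, 9 bp.

80, 61, 46, 26, 9 bp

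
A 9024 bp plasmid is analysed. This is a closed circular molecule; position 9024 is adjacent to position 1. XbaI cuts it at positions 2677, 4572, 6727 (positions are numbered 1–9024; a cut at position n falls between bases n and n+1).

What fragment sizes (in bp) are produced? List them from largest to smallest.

Circular molecule, 3 cuts → 3 fragments:
  4572 − 2677 = 1895 bp
  6727 − 4572 = 2155 bp
  wrap: 9024 − 6727 + 2677 = 4974 bp
Sorted largest to smallest: 4974, 2155, 1895 bp.

4974, 2155, 1895 bp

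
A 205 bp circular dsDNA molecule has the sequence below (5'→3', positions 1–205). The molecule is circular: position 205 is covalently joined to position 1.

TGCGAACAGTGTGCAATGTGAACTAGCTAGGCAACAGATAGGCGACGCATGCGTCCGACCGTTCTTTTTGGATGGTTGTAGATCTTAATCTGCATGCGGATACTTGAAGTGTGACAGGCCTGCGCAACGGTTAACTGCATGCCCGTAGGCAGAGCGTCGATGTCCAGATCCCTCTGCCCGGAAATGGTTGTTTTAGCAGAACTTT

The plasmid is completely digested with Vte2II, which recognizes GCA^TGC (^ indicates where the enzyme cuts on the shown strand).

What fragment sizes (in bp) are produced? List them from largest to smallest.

Vte2II sites (GCATGC) start at positions 47, 92, 137.
Vte2II cuts after base 3 of each site, so after positions 49, 94, 139.
Circular molecule, 3 cuts → 3 fragments:
  50–94 → 45 bp
  95–139 → 45 bp
  140–205 then 1–49 → 66 + 49 = 115 bp
Sorted largest to smallest: 115, 45, 45 bp.

115, 45, 45 bp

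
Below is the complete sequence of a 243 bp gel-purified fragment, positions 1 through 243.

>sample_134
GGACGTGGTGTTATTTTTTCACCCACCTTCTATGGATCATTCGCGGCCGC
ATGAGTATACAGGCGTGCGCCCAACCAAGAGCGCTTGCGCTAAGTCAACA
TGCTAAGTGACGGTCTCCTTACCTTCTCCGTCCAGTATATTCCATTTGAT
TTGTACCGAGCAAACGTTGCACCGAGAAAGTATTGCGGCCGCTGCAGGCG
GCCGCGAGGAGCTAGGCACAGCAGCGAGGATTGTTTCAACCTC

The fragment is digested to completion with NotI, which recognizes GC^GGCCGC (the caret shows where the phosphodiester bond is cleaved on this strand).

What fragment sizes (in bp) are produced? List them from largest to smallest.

NotI sites (GCGGCCGC) start at positions 43, 185, 198.
NotI cuts after base 2 of each site, so after positions 44, 186, 199.
Linear molecule, 3 cuts → 4 fragments:
  1–44 → 44 bp
  45–186 → 142 bp
  187–199 → 13 bp
  200–243 → 44 bp
Sorted largest to smallest: 142, 44, 44, 13 bp.

142, 44, 44, 13 bp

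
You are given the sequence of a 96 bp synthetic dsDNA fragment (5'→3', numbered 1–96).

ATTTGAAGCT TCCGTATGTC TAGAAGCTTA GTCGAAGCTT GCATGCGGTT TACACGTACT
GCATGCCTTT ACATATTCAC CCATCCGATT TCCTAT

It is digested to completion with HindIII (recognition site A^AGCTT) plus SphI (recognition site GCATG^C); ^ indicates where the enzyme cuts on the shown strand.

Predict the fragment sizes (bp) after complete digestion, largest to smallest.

31, 20, 18, 11, 10, 6 bp

HindIII sites (AAGCTT) start at positions 6, 24, 35.
HindIII cuts after the first base of each site, so after positions 6, 24, 35.
SphI sites (GCATGC) start at positions 41, 61.
SphI cuts after base 5 of each site (before the last base), so after positions 45, 65.
Combined cut positions: 6, 24, 35, 45, 65.
Linear molecule, 5 cuts → 6 fragments:
  1–6 → 6 bp
  7–24 → 18 bp
  25–35 → 11 bp
  36–45 → 10 bp
  46–65 → 20 bp
  66–96 → 31 bp
Sorted largest to smallest: 31, 20, 18, 11, 10, 6 bp.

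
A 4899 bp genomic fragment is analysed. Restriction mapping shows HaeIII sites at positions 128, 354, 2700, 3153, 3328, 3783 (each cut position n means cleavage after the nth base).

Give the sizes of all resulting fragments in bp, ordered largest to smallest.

2346, 1116, 455, 453, 226, 175, 128 bp

Linear molecule, 6 cuts → 7 fragments:
  128 − 0 = 128 bp
  354 − 128 = 226 bp
  2700 − 354 = 2346 bp
  3153 − 2700 = 453 bp
  3328 − 3153 = 175 bp
  3783 − 3328 = 455 bp
  4899 − 3783 = 1116 bp
Sorted largest to smallest: 2346, 1116, 455, 453, 226, 175, 128 bp.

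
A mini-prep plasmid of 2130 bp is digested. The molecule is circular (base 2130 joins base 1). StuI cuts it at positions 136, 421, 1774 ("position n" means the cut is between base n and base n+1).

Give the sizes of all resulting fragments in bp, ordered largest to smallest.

Circular molecule, 3 cuts → 3 fragments:
  421 − 136 = 285 bp
  1774 − 421 = 1353 bp
  wrap: 2130 − 1774 + 136 = 492 bp
Sorted largest to smallest: 1353, 492, 285 bp.

1353, 492, 285 bp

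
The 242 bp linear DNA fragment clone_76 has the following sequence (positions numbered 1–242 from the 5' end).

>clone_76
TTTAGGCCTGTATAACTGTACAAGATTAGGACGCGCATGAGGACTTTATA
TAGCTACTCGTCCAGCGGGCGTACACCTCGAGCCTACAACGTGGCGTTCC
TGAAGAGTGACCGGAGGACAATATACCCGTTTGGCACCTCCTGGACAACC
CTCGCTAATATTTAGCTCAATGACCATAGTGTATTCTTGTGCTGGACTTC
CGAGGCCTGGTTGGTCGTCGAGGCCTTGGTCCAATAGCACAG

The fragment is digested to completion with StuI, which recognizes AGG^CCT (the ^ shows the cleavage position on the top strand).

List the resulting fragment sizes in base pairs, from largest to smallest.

199, 19, 18, 6 bp

StuI sites (AGGCCT) start at positions 4, 203, 221.
StuI cuts after base 3 of each site, so after positions 6, 205, 223.
Linear molecule, 3 cuts → 4 fragments:
  1–6 → 6 bp
  7–205 → 199 bp
  206–223 → 18 bp
  224–242 → 19 bp
Sorted largest to smallest: 199, 19, 18, 6 bp.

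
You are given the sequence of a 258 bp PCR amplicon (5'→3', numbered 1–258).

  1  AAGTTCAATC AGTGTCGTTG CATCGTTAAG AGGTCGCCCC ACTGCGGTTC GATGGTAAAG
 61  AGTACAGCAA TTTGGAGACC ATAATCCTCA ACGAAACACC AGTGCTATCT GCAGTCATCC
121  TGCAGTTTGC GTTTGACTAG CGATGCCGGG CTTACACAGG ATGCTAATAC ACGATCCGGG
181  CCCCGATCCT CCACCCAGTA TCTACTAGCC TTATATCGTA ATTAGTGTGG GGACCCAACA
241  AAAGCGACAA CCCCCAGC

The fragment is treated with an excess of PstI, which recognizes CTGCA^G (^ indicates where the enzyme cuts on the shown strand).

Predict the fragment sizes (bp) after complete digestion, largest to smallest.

134, 113, 11 bp

PstI sites (CTGCAG) start at positions 109, 120.
PstI cuts after base 5 of each site (before the last base), so after positions 113, 124.
Linear molecule, 2 cuts → 3 fragments:
  1–113 → 113 bp
  114–124 → 11 bp
  125–258 → 134 bp
Sorted largest to smallest: 134, 113, 11 bp.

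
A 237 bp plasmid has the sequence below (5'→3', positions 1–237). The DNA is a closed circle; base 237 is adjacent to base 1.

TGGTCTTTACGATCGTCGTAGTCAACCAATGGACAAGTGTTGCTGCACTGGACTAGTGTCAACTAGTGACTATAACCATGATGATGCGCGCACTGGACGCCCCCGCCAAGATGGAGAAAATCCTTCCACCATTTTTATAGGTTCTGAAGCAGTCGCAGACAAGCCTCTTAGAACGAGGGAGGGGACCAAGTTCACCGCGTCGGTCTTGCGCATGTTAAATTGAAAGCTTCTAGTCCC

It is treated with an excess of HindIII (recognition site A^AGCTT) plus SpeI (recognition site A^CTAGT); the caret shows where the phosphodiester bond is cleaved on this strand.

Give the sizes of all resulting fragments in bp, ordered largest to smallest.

162, 65, 10 bp

The HindIII site (AAGCTT) starts at position 224.
HindIII cuts after the first base of each site, so after position 224.
SpeI sites (ACTAGT) start at positions 52, 62.
SpeI cuts after the first base of each site, so after positions 52, 62.
Combined cut positions: 52, 62, 224.
Circular molecule, 3 cuts → 3 fragments:
  53–62 → 10 bp
  63–224 → 162 bp
  225–237 then 1–52 → 13 + 52 = 65 bp
Sorted largest to smallest: 162, 65, 10 bp.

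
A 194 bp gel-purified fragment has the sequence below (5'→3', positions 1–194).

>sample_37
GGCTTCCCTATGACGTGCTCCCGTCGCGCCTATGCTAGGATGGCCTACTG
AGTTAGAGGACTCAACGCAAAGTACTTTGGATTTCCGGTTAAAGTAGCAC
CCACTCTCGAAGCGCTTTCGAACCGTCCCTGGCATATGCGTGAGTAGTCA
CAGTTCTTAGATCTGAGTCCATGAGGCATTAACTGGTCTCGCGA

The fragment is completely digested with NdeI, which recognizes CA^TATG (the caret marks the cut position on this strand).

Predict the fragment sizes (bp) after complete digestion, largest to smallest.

The NdeI site (CATATG) starts at position 133.
NdeI cuts after base 2 of each site, so after position 134.
Linear molecule, 1 cut → 2 fragments:
  1–134 → 134 bp
  135–194 → 60 bp
Sorted largest to smallest: 134, 60 bp.

134, 60 bp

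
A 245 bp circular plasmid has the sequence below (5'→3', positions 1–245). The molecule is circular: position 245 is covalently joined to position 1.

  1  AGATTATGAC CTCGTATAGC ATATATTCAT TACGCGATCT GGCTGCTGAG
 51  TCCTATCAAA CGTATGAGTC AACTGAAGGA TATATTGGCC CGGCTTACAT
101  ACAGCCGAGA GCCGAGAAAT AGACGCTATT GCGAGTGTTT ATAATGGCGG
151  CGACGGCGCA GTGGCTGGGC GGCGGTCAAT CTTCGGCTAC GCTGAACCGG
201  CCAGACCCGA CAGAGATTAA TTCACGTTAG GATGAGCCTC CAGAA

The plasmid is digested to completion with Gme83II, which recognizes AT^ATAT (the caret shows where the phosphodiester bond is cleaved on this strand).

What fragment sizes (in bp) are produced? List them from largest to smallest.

Gme83II sites (ATATAT) start at positions 21, 80.
Gme83II cuts after base 2 of each site, so after positions 22, 81.
Circular molecule, 2 cuts → 2 fragments:
  23–81 → 59 bp
  82–245 then 1–22 → 164 + 22 = 186 bp
Sorted largest to smallest: 186, 59 bp.

186, 59 bp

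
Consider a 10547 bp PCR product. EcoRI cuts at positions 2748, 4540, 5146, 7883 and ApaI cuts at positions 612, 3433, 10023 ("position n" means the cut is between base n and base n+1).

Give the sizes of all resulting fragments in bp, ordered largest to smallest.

Combined cut positions (sorted): 612, 2748, 3433, 4540, 5146, 7883, 10023.
Linear molecule, 7 cuts → 8 fragments:
  612 − 0 = 612 bp
  2748 − 612 = 2136 bp
  3433 − 2748 = 685 bp
  4540 − 3433 = 1107 bp
  5146 − 4540 = 606 bp
  7883 − 5146 = 2737 bp
  10023 − 7883 = 2140 bp
  10547 − 10023 = 524 bp
Sorted largest to smallest: 2737, 2140, 2136, 1107, 685, 612, 606, 524 bp.

2737, 2140, 2136, 1107, 685, 612, 606, 524 bp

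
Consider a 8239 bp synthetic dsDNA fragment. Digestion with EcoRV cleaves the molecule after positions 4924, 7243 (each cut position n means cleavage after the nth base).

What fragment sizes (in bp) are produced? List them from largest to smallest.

Linear molecule, 2 cuts → 3 fragments:
  4924 − 0 = 4924 bp
  7243 − 4924 = 2319 bp
  8239 − 7243 = 996 bp
Sorted largest to smallest: 4924, 2319, 996 bp.

4924, 2319, 996 bp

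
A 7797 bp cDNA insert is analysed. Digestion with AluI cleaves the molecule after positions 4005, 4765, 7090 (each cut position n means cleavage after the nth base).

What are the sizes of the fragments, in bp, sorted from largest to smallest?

Linear molecule, 3 cuts → 4 fragments:
  4005 − 0 = 4005 bp
  4765 − 4005 = 760 bp
  7090 − 4765 = 2325 bp
  7797 − 7090 = 707 bp
Sorted largest to smallest: 4005, 2325, 760, 707 bp.

4005, 2325, 760, 707 bp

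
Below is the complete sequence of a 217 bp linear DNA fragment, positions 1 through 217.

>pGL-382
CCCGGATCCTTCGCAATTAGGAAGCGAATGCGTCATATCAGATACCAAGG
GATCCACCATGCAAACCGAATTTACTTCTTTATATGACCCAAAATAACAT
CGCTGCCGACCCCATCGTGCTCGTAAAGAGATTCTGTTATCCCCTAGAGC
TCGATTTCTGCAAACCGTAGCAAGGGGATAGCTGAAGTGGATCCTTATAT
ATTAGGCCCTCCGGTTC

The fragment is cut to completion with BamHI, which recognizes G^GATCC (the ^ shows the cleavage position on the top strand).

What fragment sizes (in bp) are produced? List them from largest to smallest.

139, 46, 28, 4 bp

BamHI sites (GGATCC) start at positions 4, 50, 189.
BamHI cuts after the first base of each site, so after positions 4, 50, 189.
Linear molecule, 3 cuts → 4 fragments:
  1–4 → 4 bp
  5–50 → 46 bp
  51–189 → 139 bp
  190–217 → 28 bp
Sorted largest to smallest: 139, 46, 28, 4 bp.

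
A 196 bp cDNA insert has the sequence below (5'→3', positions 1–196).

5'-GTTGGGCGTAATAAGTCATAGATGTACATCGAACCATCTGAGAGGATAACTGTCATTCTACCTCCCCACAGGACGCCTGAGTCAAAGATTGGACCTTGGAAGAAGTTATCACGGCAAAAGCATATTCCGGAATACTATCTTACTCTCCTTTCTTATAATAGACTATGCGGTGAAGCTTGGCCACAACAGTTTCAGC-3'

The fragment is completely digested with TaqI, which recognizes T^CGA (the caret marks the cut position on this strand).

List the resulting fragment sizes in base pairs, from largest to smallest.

The TaqI site (TCGA) starts at position 29.
TaqI cuts after the first base of each site, so after position 29.
Linear molecule, 1 cut → 2 fragments:
  1–29 → 29 bp
  30–196 → 167 bp
Sorted largest to smallest: 167, 29 bp.

167, 29 bp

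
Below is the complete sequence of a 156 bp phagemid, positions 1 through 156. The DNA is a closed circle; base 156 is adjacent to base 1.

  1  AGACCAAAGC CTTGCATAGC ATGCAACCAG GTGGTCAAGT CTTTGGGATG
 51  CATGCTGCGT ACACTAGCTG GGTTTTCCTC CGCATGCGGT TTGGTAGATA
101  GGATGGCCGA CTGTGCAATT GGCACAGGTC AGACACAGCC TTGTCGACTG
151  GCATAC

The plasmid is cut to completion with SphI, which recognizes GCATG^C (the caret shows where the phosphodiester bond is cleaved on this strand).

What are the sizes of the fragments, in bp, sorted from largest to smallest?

SphI sites (GCATGC) start at positions 19, 50, 82.
SphI cuts after base 5 of each site (before the last base), so after positions 23, 54, 86.
Circular molecule, 3 cuts → 3 fragments:
  24–54 → 31 bp
  55–86 → 32 bp
  87–156 then 1–23 → 70 + 23 = 93 bp
Sorted largest to smallest: 93, 32, 31 bp.

93, 32, 31 bp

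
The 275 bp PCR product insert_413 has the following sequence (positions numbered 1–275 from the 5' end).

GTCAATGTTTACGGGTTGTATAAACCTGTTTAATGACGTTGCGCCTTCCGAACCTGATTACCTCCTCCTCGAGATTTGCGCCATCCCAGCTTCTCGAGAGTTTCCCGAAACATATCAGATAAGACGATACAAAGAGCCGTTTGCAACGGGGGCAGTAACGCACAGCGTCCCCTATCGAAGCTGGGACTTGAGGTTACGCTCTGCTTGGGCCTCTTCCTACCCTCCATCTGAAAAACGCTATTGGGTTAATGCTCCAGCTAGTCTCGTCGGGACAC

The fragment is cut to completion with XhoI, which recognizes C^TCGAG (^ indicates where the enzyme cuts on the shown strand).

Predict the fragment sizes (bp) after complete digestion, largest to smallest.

182, 68, 25 bp

XhoI sites (CTCGAG) start at positions 68, 93.
XhoI cuts after the first base of each site, so after positions 68, 93.
Linear molecule, 2 cuts → 3 fragments:
  1–68 → 68 bp
  69–93 → 25 bp
  94–275 → 182 bp
Sorted largest to smallest: 182, 68, 25 bp.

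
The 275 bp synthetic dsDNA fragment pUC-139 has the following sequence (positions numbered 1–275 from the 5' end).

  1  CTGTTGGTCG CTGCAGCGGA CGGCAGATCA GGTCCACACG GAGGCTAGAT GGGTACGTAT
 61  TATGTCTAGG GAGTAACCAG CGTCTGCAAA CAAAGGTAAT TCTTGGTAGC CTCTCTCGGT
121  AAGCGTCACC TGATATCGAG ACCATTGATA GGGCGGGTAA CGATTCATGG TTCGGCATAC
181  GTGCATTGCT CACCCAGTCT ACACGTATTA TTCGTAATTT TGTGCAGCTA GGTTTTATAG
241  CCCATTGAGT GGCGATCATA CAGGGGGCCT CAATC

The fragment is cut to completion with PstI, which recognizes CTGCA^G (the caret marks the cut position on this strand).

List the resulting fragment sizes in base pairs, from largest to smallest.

The PstI site (CTGCAG) starts at position 11.
PstI cuts after base 5 of each site (before the last base), so after position 15.
Linear molecule, 1 cut → 2 fragments:
  1–15 → 15 bp
  16–275 → 260 bp
Sorted largest to smallest: 260, 15 bp.

260, 15 bp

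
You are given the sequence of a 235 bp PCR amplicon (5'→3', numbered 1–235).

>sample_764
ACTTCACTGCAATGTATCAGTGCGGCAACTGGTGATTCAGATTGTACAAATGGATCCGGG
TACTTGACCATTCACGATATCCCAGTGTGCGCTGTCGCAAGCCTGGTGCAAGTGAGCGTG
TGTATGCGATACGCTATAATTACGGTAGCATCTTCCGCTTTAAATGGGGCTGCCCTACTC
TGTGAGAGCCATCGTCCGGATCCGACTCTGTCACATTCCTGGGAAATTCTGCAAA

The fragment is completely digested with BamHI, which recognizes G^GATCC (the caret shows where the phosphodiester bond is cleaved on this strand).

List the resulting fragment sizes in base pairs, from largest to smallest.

BamHI sites (GGATCC) start at positions 52, 198.
BamHI cuts after the first base of each site, so after positions 52, 198.
Linear molecule, 2 cuts → 3 fragments:
  1–52 → 52 bp
  53–198 → 146 bp
  199–235 → 37 bp
Sorted largest to smallest: 146, 52, 37 bp.

146, 52, 37 bp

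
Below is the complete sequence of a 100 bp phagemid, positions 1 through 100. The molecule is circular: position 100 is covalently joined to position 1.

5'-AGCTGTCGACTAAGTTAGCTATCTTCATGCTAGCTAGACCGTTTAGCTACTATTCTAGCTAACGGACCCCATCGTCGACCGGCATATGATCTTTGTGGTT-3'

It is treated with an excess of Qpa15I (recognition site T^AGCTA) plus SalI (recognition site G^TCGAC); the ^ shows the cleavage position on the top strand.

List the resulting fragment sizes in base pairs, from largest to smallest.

31, 18, 15, 13, 12, 11 bp

Qpa15I sites (TAGCTA) start at positions 16, 31, 44, 56.
Qpa15I cuts after the first base of each site, so after positions 16, 31, 44, 56.
SalI sites (GTCGAC) start at positions 5, 74.
SalI cuts after the first base of each site, so after positions 5, 74.
Combined cut positions: 5, 16, 31, 44, 56, 74.
Circular molecule, 6 cuts → 6 fragments:
  6–16 → 11 bp
  17–31 → 15 bp
  32–44 → 13 bp
  45–56 → 12 bp
  57–74 → 18 bp
  75–100 then 1–5 → 26 + 5 = 31 bp
Sorted largest to smallest: 31, 18, 15, 13, 12, 11 bp.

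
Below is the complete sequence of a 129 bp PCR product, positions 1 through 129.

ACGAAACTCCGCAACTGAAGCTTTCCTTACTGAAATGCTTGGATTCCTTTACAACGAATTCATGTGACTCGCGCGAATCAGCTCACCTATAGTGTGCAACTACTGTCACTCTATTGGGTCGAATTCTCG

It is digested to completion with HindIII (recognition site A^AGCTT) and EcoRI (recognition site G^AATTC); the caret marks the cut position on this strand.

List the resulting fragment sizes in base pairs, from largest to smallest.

65, 38, 18, 8 bp

The HindIII site (AAGCTT) starts at position 18.
HindIII cuts after the first base of each site, so after position 18.
EcoRI sites (GAATTC) start at positions 56, 121.
EcoRI cuts after the first base of each site, so after positions 56, 121.
Combined cut positions: 18, 56, 121.
Linear molecule, 3 cuts → 4 fragments:
  1–18 → 18 bp
  19–56 → 38 bp
  57–121 → 65 bp
  122–129 → 8 bp
Sorted largest to smallest: 65, 38, 18, 8 bp.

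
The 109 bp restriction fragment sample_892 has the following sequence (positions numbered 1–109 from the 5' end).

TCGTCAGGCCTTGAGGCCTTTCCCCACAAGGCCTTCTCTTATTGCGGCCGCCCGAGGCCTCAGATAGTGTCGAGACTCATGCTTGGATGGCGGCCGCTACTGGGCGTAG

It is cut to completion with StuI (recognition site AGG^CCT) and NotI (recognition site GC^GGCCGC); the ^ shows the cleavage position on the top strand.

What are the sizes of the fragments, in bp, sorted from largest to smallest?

StuI sites (AGGCCT) start at positions 6, 14, 29, 55.
StuI cuts after base 3 of each site, so after positions 8, 16, 31, 57.
NotI sites (GCGGCCGC) start at positions 44, 90.
NotI cuts after base 2 of each site, so after positions 45, 91.
Combined cut positions: 8, 16, 31, 45, 57, 91.
Linear molecule, 6 cuts → 7 fragments:
  1–8 → 8 bp
  9–16 → 8 bp
  17–31 → 15 bp
  32–45 → 14 bp
  46–57 → 12 bp
  58–91 → 34 bp
  92–109 → 18 bp
Sorted largest to smallest: 34, 18, 15, 14, 12, 8, 8 bp.

34, 18, 15, 14, 12, 8, 8 bp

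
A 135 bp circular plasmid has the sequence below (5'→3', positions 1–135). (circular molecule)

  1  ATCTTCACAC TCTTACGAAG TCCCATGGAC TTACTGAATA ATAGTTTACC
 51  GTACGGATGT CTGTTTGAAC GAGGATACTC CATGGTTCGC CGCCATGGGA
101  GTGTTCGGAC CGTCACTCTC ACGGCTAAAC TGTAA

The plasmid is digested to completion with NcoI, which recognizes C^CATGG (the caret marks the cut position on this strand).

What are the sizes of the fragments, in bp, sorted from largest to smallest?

NcoI sites (CCATGG) start at positions 23, 80, 93.
NcoI cuts after the first base of each site, so after positions 23, 80, 93.
Circular molecule, 3 cuts → 3 fragments:
  24–80 → 57 bp
  81–93 → 13 bp
  94–135 then 1–23 → 42 + 23 = 65 bp
Sorted largest to smallest: 65, 57, 13 bp.

65, 57, 13 bp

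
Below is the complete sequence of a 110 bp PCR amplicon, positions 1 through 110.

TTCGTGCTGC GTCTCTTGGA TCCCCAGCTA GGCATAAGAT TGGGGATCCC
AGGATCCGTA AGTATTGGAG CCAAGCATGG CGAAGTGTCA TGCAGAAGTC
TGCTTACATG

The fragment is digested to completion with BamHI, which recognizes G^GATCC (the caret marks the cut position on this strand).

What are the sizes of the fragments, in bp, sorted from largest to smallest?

58, 26, 18, 8 bp

BamHI sites (GGATCC) start at positions 18, 44, 52.
BamHI cuts after the first base of each site, so after positions 18, 44, 52.
Linear molecule, 3 cuts → 4 fragments:
  1–18 → 18 bp
  19–44 → 26 bp
  45–52 → 8 bp
  53–110 → 58 bp
Sorted largest to smallest: 58, 26, 18, 8 bp.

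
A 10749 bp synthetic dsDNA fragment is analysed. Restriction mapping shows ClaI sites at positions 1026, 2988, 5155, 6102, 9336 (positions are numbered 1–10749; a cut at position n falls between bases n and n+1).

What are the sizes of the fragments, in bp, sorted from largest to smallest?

3234, 2167, 1962, 1413, 1026, 947 bp

Linear molecule, 5 cuts → 6 fragments:
  1026 − 0 = 1026 bp
  2988 − 1026 = 1962 bp
  5155 − 2988 = 2167 bp
  6102 − 5155 = 947 bp
  9336 − 6102 = 3234 bp
  10749 − 9336 = 1413 bp
Sorted largest to smallest: 3234, 2167, 1962, 1413, 1026, 947 bp.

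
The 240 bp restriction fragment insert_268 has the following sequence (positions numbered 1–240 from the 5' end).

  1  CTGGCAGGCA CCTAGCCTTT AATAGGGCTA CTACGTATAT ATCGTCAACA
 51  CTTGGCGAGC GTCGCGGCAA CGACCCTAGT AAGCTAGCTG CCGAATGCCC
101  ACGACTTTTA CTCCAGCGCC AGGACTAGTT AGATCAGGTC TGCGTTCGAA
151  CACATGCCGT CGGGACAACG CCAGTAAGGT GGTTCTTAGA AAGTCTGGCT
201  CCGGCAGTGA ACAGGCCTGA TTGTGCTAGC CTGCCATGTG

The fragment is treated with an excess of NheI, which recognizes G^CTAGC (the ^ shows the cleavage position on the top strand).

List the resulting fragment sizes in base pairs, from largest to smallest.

142, 83, 15 bp

NheI sites (GCTAGC) start at positions 83, 225.
NheI cuts after the first base of each site, so after positions 83, 225.
Linear molecule, 2 cuts → 3 fragments:
  1–83 → 83 bp
  84–225 → 142 bp
  226–240 → 15 bp
Sorted largest to smallest: 142, 83, 15 bp.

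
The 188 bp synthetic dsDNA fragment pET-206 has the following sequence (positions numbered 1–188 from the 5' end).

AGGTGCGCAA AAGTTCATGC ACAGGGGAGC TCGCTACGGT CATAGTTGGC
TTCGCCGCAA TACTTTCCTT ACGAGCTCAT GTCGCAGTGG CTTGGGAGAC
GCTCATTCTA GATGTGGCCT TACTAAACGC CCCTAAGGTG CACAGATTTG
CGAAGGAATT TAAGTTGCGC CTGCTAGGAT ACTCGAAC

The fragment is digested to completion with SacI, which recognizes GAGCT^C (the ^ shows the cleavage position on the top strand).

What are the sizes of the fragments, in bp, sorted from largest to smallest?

111, 46, 31 bp

SacI sites (GAGCTC) start at positions 27, 73.
SacI cuts after base 5 of each site (before the last base), so after positions 31, 77.
Linear molecule, 2 cuts → 3 fragments:
  1–31 → 31 bp
  32–77 → 46 bp
  78–188 → 111 bp
Sorted largest to smallest: 111, 46, 31 bp.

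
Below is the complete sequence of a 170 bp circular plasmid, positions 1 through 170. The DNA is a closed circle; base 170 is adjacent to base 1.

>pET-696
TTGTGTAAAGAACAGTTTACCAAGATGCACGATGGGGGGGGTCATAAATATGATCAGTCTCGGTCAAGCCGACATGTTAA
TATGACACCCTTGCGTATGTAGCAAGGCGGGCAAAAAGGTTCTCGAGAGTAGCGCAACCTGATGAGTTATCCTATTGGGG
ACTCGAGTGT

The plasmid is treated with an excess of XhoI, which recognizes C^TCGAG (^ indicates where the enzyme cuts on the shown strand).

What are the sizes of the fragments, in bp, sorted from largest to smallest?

130, 40 bp

XhoI sites (CTCGAG) start at positions 122, 162.
XhoI cuts after the first base of each site, so after positions 122, 162.
Circular molecule, 2 cuts → 2 fragments:
  123–162 → 40 bp
  163–170 then 1–122 → 8 + 122 = 130 bp
Sorted largest to smallest: 130, 40 bp.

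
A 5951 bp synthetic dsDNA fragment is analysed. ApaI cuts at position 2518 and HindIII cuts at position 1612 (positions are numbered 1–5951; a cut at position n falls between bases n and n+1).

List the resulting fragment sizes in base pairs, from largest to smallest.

3433, 1612, 906 bp

Combined cut positions (sorted): 1612, 2518.
Linear molecule, 2 cuts → 3 fragments:
  1612 − 0 = 1612 bp
  2518 − 1612 = 906 bp
  5951 − 2518 = 3433 bp
Sorted largest to smallest: 3433, 1612, 906 bp.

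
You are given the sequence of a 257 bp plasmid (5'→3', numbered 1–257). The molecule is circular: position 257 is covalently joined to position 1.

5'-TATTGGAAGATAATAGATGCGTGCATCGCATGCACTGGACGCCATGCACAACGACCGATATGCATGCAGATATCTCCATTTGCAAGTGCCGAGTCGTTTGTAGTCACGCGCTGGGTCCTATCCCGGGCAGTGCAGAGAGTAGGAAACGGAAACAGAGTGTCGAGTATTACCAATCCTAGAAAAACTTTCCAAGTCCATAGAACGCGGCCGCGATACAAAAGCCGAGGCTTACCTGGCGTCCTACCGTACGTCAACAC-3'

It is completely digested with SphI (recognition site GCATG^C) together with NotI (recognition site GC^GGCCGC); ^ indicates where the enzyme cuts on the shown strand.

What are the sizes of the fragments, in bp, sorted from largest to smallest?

139, 84, 34 bp

SphI sites (GCATGC) start at positions 28, 62.
SphI cuts after base 5 of each site (before the last base), so after positions 32, 66.
The NotI site (GCGGCCGC) starts at position 204.
NotI cuts after base 2 of each site, so after position 205.
Combined cut positions: 32, 66, 205.
Circular molecule, 3 cuts → 3 fragments:
  33–66 → 34 bp
  67–205 → 139 bp
  206–257 then 1–32 → 52 + 32 = 84 bp
Sorted largest to smallest: 139, 84, 34 bp.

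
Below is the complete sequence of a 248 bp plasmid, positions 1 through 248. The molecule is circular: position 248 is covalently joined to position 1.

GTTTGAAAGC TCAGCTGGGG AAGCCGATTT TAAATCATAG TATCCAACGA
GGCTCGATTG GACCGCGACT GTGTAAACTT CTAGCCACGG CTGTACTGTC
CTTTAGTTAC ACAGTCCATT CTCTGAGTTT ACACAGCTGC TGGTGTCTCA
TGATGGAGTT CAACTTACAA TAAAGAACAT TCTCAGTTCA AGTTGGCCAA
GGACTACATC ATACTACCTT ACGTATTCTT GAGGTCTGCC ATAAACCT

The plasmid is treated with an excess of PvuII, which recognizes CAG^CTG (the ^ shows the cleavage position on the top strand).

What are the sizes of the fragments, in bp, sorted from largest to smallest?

126, 122 bp

PvuII sites (CAGCTG) start at positions 12, 134.
PvuII cuts after base 3 of each site, so after positions 14, 136.
Circular molecule, 2 cuts → 2 fragments:
  15–136 → 122 bp
  137–248 then 1–14 → 112 + 14 = 126 bp
Sorted largest to smallest: 126, 122 bp.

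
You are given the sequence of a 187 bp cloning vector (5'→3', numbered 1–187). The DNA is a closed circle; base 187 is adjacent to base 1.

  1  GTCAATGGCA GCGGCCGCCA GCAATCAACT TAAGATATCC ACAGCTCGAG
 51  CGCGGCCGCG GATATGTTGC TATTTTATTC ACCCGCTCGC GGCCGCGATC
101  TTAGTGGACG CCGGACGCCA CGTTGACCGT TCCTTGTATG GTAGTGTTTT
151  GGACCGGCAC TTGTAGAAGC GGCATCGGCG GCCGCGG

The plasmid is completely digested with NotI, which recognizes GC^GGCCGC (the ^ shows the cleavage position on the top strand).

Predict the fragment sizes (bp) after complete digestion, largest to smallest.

NotI sites (GCGGCCGC) start at positions 11, 52, 89, 178.
NotI cuts after base 2 of each site, so after positions 12, 53, 90, 179.
Circular molecule, 4 cuts → 4 fragments:
  13–53 → 41 bp
  54–90 → 37 bp
  91–179 → 89 bp
  180–187 then 1–12 → 8 + 12 = 20 bp
Sorted largest to smallest: 89, 41, 37, 20 bp.

89, 41, 37, 20 bp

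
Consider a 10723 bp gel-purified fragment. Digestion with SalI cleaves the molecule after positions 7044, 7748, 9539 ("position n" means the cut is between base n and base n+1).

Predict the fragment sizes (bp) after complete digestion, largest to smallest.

7044, 1791, 1184, 704 bp

Linear molecule, 3 cuts → 4 fragments:
  7044 − 0 = 7044 bp
  7748 − 7044 = 704 bp
  9539 − 7748 = 1791 bp
  10723 − 9539 = 1184 bp
Sorted largest to smallest: 7044, 1791, 1184, 704 bp.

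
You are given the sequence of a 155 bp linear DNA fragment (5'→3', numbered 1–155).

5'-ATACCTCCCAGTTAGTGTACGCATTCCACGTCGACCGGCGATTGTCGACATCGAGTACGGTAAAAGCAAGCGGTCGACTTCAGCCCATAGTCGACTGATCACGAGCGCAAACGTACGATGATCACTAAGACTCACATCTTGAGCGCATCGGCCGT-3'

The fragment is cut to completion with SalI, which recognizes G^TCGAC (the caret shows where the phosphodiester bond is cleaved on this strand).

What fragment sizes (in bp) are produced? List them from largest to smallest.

65, 30, 29, 17, 14 bp

SalI sites (GTCGAC) start at positions 30, 44, 73, 90.
SalI cuts after the first base of each site, so after positions 30, 44, 73, 90.
Linear molecule, 4 cuts → 5 fragments:
  1–30 → 30 bp
  31–44 → 14 bp
  45–73 → 29 bp
  74–90 → 17 bp
  91–155 → 65 bp
Sorted largest to smallest: 65, 30, 29, 17, 14 bp.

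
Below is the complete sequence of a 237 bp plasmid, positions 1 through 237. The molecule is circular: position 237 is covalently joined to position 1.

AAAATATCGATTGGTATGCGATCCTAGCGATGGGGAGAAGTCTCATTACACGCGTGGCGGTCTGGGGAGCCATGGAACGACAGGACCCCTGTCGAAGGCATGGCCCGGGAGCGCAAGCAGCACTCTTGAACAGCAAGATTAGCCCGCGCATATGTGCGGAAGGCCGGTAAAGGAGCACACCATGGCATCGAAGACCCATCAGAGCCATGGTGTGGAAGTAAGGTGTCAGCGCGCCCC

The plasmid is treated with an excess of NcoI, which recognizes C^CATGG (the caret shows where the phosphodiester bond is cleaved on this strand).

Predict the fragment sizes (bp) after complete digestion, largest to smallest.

NcoI sites (CCATGG) start at positions 70, 180, 205.
NcoI cuts after the first base of each site, so after positions 70, 180, 205.
Circular molecule, 3 cuts → 3 fragments:
  71–180 → 110 bp
  181–205 → 25 bp
  206–237 then 1–70 → 32 + 70 = 102 bp
Sorted largest to smallest: 110, 102, 25 bp.

110, 102, 25 bp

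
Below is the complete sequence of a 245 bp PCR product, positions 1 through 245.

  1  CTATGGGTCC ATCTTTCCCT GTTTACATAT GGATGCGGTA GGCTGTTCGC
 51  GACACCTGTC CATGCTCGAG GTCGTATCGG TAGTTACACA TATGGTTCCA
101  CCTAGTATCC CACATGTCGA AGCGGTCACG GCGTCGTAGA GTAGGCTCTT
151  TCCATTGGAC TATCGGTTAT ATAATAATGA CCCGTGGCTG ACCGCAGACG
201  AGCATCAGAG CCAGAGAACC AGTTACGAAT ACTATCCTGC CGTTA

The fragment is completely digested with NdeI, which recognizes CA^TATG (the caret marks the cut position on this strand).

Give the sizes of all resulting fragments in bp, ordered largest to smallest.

NdeI sites (CATATG) start at positions 26, 89.
NdeI cuts after base 2 of each site, so after positions 27, 90.
Linear molecule, 2 cuts → 3 fragments:
  1–27 → 27 bp
  28–90 → 63 bp
  91–245 → 155 bp
Sorted largest to smallest: 155, 63, 27 bp.

155, 63, 27 bp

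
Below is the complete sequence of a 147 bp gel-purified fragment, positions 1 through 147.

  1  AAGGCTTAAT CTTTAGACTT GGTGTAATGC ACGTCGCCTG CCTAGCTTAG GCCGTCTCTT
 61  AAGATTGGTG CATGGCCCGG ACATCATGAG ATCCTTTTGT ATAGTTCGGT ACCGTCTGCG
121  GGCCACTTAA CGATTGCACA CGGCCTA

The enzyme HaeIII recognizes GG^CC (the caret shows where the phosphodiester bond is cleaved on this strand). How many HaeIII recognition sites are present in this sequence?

GGCC occurs starting at positions 50, 74, 121, 142.
HaeIII cuts at 4 sites.

4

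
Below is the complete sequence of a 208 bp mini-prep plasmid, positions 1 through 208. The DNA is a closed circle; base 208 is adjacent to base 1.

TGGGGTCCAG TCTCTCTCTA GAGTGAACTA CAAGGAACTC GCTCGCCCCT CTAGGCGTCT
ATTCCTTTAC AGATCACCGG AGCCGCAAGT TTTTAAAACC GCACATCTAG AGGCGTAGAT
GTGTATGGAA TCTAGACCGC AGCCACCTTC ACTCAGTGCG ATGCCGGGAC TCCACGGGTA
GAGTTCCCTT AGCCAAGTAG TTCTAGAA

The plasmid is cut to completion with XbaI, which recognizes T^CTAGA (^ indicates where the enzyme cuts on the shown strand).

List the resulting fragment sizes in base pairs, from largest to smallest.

89, 71, 25, 23 bp

XbaI sites (TCTAGA) start at positions 17, 106, 131, 202.
XbaI cuts after the first base of each site, so after positions 17, 106, 131, 202.
Circular molecule, 4 cuts → 4 fragments:
  18–106 → 89 bp
  107–131 → 25 bp
  132–202 → 71 bp
  203–208 then 1–17 → 6 + 17 = 23 bp
Sorted largest to smallest: 89, 71, 25, 23 bp.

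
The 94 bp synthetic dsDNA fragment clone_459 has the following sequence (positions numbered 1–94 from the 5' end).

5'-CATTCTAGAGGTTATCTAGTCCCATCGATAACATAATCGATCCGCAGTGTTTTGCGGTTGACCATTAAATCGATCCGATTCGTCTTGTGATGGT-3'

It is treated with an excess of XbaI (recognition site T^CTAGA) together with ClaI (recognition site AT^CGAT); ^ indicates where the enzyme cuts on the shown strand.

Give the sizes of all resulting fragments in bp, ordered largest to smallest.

The XbaI site (TCTAGA) starts at position 4.
XbaI cuts after the first base of each site, so after position 4.
ClaI sites (ATCGAT) start at positions 24, 36, 69.
ClaI cuts after base 2 of each site, so after positions 25, 37, 70.
Combined cut positions: 4, 25, 37, 70.
Linear molecule, 4 cuts → 5 fragments:
  1–4 → 4 bp
  5–25 → 21 bp
  26–37 → 12 bp
  38–70 → 33 bp
  71–94 → 24 bp
Sorted largest to smallest: 33, 24, 21, 12, 4 bp.

33, 24, 21, 12, 4 bp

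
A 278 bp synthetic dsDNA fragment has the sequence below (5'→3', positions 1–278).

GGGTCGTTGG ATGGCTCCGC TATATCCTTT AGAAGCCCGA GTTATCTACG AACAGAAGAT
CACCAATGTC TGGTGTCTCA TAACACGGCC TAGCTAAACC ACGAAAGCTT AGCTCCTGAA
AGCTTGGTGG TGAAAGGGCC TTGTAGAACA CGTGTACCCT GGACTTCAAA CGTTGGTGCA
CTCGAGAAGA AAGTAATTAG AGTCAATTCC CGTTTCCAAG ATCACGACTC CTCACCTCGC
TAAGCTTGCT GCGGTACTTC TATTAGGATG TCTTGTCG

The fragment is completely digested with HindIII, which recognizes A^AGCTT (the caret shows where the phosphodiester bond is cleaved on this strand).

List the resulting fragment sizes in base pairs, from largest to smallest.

HindIII sites (AAGCTT) start at positions 105, 120, 242.
HindIII cuts after the first base of each site, so after positions 105, 120, 242.
Linear molecule, 3 cuts → 4 fragments:
  1–105 → 105 bp
  106–120 → 15 bp
  121–242 → 122 bp
  243–278 → 36 bp
Sorted largest to smallest: 122, 105, 36, 15 bp.

122, 105, 36, 15 bp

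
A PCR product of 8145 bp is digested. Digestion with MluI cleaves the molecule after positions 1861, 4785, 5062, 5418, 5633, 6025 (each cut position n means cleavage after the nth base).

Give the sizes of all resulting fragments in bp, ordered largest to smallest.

Linear molecule, 6 cuts → 7 fragments:
  1861 − 0 = 1861 bp
  4785 − 1861 = 2924 bp
  5062 − 4785 = 277 bp
  5418 − 5062 = 356 bp
  5633 − 5418 = 215 bp
  6025 − 5633 = 392 bp
  8145 − 6025 = 2120 bp
Sorted largest to smallest: 2924, 2120, 1861, 392, 356, 277, 215 bp.

2924, 2120, 1861, 392, 356, 277, 215 bp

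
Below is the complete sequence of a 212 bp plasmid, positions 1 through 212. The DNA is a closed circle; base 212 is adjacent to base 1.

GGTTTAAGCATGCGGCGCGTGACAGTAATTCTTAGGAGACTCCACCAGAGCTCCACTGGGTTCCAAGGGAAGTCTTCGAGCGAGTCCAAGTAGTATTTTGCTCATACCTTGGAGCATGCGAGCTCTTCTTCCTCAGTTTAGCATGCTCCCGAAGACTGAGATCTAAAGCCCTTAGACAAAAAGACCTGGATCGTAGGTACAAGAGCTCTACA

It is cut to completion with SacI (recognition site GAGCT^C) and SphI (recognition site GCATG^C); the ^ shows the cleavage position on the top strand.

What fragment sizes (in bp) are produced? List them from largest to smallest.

SacI sites (GAGCTC) start at positions 48, 120, 203.
SacI cuts after base 5 of each site (before the last base), so after positions 52, 124, 207.
SphI sites (GCATGC) start at positions 8, 114, 141.
SphI cuts after base 5 of each site (before the last base), so after positions 12, 118, 145.
Combined cut positions: 12, 52, 118, 124, 145, 207.
Circular molecule, 6 cuts → 6 fragments:
  13–52 → 40 bp
  53–118 → 66 bp
  119–124 → 6 bp
  125–145 → 21 bp
  146–207 → 62 bp
  208–212 then 1–12 → 5 + 12 = 17 bp
Sorted largest to smallest: 66, 62, 40, 21, 17, 6 bp.

66, 62, 40, 21, 17, 6 bp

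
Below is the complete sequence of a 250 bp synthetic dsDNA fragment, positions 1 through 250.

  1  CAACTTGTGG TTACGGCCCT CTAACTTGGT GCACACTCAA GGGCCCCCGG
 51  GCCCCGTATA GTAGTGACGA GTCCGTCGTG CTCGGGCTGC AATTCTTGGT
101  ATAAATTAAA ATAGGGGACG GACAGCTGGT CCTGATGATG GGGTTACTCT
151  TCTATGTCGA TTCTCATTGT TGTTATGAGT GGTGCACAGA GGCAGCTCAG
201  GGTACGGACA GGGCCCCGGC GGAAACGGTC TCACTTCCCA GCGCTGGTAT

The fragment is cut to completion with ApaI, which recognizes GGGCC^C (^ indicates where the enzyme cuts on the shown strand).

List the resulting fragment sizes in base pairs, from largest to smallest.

162, 45, 35, 8 bp

ApaI sites (GGGCCC) start at positions 41, 49, 211.
ApaI cuts after base 5 of each site (before the last base), so after positions 45, 53, 215.
Linear molecule, 3 cuts → 4 fragments:
  1–45 → 45 bp
  46–53 → 8 bp
  54–215 → 162 bp
  216–250 → 35 bp
Sorted largest to smallest: 162, 45, 35, 8 bp.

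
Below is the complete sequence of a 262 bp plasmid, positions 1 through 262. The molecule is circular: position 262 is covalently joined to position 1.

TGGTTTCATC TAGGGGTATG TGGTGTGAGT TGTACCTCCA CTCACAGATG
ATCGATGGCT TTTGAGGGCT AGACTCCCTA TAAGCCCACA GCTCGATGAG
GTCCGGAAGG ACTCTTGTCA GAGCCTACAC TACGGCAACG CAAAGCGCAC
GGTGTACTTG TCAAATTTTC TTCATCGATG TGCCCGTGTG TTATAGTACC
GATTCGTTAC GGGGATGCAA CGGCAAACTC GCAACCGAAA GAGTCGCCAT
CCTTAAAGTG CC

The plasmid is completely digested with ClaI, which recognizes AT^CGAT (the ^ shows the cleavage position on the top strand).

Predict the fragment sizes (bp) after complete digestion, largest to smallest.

ClaI sites (ATCGAT) start at positions 51, 174.
ClaI cuts after base 2 of each site, so after positions 52, 175.
Circular molecule, 2 cuts → 2 fragments:
  53–175 → 123 bp
  176–262 then 1–52 → 87 + 52 = 139 bp
Sorted largest to smallest: 139, 123 bp.

139, 123 bp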